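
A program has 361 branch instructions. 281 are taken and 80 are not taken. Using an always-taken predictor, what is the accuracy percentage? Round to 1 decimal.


Predictor: always-taken
Correct predictions = 281
Accuracy = 281 / 361 * 100 = 77.8%

77.8


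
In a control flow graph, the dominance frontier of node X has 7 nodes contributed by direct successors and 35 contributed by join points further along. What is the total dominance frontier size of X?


DF(X) = direct successor contributions + join point contributions
= 7 + 35 = 42

42


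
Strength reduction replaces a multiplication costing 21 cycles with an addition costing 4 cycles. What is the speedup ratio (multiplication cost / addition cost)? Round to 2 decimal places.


Ratio = mult_cost / add_cost = 21 / 4 = 5.25

5.25


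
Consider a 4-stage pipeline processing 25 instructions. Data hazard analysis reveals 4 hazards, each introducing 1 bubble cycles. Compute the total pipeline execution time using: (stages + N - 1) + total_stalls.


Base cycles = 4 + 25 - 1 = 28
Total stalls = 4 * 1 = 4
Total = 28 + 4 = 32

32


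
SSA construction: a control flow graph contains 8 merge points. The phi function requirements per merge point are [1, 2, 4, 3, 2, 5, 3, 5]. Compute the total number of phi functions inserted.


Total phi functions = sum of phi functions at each join node
= 1 + 2 + 4 + 3 + 2 + 5 + 3 + 5 = 25

25


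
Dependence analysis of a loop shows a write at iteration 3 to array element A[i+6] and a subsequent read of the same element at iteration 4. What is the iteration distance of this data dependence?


Distance = read iteration - write iteration
= 4 - 3 = 1

1


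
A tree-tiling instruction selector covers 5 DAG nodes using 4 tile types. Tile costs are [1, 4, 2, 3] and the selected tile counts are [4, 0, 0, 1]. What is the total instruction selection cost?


Total cost = sum(count_i * cost_i)
= 4*1 + 0*4 + 0*2 + 1*3
= 7

7


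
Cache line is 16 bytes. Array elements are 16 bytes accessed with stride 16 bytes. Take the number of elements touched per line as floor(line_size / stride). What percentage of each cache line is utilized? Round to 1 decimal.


Elements per cache line = floor(16 / 16) = 1
Bytes used = 1 * 16 = 16
Utilization = 16 / 16 * 100 = 100.0%

100.0


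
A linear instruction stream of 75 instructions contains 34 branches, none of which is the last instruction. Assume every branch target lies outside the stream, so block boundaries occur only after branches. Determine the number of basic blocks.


With no in-sequence branch targets, the leaders are the first instruction plus the instruction after each branch.
Number of basic blocks = branches + 1
= 34 + 1 = 35

35


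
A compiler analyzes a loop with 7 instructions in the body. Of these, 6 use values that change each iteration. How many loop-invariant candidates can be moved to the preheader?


Invariant candidates = total - loop-dependent
= 7 - 6 = 1

1


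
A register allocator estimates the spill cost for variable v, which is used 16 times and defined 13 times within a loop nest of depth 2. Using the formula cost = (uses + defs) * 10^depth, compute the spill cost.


uses + defs = 16 + 13 = 29
10^2 = 100
Spill cost = 29 * 100 = 2900

2900


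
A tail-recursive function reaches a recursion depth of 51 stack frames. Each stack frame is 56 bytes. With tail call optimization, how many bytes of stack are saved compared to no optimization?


Without TCO: 51 * 56 = 2856 bytes
With TCO: reuse 1 frame = 56 bytes
Savings = 2856 - 56 = 2800

2800


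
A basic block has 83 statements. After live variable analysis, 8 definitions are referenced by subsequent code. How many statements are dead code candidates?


Dead code = total statements - live definitions
= 83 - 8 = 75

75


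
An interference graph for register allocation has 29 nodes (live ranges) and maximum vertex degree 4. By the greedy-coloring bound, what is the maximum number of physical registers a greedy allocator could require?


Greedy coloring never needs more than (max_degree + 1) colors: when coloring a vertex, at most max_degree neighbors are already colored.
Upper bound = 4 + 1 = 5

5


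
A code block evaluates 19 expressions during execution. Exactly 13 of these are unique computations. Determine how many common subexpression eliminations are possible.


CSE count = total expressions - unique expressions
= 19 - 13 = 6

6


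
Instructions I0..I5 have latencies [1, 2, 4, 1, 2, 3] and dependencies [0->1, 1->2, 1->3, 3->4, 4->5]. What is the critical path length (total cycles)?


Compute longest path through dependency graph: dist(Ik) = max over predecessors of dist + latency(Ik).
dist(I0) = latency 1 = 1
dist(I1) = dist(I0) + 2 = 1 + 2 = 3
dist(I2) = dist(I1) + 4 = 3 + 4 = 7
dist(I3) = dist(I1) + 1 = 3 + 1 = 4
dist(I4) = dist(I3) + 2 = 4 + 2 = 6
dist(I5) = dist(I4) + 3 = 6 + 3 = 9
Critical path = max dist = 9

9


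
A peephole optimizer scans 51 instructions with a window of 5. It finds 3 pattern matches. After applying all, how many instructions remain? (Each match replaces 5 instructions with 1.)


Each match removes 4 instructions.
Total removed = 3 * 4 = 12
Remaining = 51 - 12 = 39

39


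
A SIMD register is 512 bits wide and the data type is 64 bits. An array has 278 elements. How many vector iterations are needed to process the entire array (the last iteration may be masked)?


Width = 512 / 64 = 8 elements per vector op
Iterations = ceil(278 / 8) = 35

35


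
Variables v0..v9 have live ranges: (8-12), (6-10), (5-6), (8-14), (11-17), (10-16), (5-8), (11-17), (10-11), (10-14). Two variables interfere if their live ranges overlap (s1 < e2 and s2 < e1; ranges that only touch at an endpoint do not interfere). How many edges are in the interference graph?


Check all pairs for overlapping intervals.
Two intervals (s1,e1) and (s2,e2) overlap if s1 < e2 and s2 < e1.
v0 (8-12) vs v1..v9: overlaps v1, v3, v4, v5, v7, v8, v9 -> 7
v1 (6-10) vs v2..v9: overlaps v3, v6 -> 2
v2 (5-6) vs v3..v9: overlaps v6 -> 1
v3 (8-14) vs v4..v9: overlaps v4, v5, v7, v8, v9 -> 5
v4 (11-17) vs v5..v9: overlaps v5, v7, v9 -> 3
v5 (10-16) vs v6..v9: overlaps v7, v8, v9 -> 3
v6 (5-8) vs v7..v9: overlaps none -> 0
v7 (11-17) vs v8..v9: overlaps v9 -> 1
v8 (10-11) vs v9: overlaps v9 -> 1
Total overlapping pairs = 7 + 2 + 1 + 5 + 3 + 3 + 0 + 1 + 1 = 23

23


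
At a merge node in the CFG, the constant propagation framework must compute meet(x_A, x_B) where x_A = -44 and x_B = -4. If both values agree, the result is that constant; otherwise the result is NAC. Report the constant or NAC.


Meet operation: if both paths give the same constant, result is that constant; if they differ, result is NAC (not-a-constant).
Path A: -44, Path B: -4 -> differ
Result: not-a-constant -> NAC

NAC


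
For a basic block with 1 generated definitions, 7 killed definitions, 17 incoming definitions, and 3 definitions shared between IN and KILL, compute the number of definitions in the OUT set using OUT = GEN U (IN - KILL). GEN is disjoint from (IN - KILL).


IN - KILL: 17 - 3 = 14 surviving definitions
OUT = GEN + surviving = 1 + 14 = 15

15


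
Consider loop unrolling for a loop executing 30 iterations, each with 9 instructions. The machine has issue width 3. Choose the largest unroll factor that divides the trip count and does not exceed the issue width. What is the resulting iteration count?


Largest divisor of 30 <= 3 is 3
New iterations = 30 / 3 = 10

10


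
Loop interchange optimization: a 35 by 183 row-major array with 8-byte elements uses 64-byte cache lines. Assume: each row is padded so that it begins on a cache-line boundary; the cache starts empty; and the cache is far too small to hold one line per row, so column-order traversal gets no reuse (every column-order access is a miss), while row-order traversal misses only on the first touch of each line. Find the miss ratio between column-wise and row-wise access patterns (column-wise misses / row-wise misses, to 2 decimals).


Each row occupies 183 * 8 = 1464 bytes and starts on a line boundary, so it spans ceil(1464 / 64) = 23 cache lines.
Row-major traversal misses (one per line touched): 35 * ceil(183 * 8 / 64) = 805
Column-major traversal misses (no reuse, every access misses): 35 * 183 = 6405
Ratio = 6405 / 805 = 7.96

7.96


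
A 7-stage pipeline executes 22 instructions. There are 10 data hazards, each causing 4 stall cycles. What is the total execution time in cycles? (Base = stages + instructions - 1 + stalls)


Base cycles = 7 + 22 - 1 = 28
Total stalls = 10 * 4 = 40
Total = 28 + 40 = 68

68


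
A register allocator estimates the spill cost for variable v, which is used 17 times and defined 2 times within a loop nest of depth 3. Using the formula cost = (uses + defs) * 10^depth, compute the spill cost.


uses + defs = 17 + 2 = 19
10^3 = 1000
Spill cost = 19 * 1000 = 19000

19000


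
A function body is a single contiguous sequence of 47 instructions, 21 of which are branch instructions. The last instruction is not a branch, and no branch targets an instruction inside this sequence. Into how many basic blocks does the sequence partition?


With no in-sequence branch targets, the leaders are the first instruction plus the instruction after each branch.
Number of basic blocks = branches + 1
= 21 + 1 = 22

22


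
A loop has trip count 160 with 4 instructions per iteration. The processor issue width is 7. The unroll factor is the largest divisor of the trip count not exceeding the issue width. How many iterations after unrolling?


Largest divisor of 160 <= 7 is 5
New iterations = 160 / 5 = 32

32


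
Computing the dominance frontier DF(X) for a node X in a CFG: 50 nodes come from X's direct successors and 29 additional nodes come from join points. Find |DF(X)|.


DF(X) = direct successor contributions + join point contributions
= 50 + 29 = 79

79


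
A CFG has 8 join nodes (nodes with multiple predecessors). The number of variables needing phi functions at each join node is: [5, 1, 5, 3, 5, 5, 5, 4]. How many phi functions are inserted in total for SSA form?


Total phi functions = sum of phi functions at each join node
= 5 + 1 + 5 + 3 + 5 + 5 + 5 + 4 = 33

33


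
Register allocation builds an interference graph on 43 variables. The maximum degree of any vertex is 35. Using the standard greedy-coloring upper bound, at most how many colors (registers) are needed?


Greedy coloring never needs more than (max_degree + 1) colors: when coloring a vertex, at most max_degree neighbors are already colored.
Upper bound = 35 + 1 = 36

36


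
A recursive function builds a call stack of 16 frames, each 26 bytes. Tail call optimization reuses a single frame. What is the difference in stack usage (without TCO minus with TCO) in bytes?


Without TCO: 16 * 26 = 416 bytes
With TCO: reuse 1 frame = 26 bytes
Savings = 416 - 26 = 390

390


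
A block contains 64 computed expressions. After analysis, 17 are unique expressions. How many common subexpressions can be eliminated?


CSE count = total expressions - unique expressions
= 64 - 17 = 47

47


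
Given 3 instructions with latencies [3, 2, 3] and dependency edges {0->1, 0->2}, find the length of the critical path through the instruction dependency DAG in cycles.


Compute longest path through dependency graph: dist(Ik) = max over predecessors of dist + latency(Ik).
dist(I0) = latency 3 = 3
dist(I1) = dist(I0) + 2 = 3 + 2 = 5
dist(I2) = dist(I0) + 3 = 3 + 3 = 6
Critical path = max dist = 6

6


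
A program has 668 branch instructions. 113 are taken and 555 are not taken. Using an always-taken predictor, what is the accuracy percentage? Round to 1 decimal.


Predictor: always-taken
Correct predictions = 113
Accuracy = 113 / 668 * 100 = 16.9%

16.9


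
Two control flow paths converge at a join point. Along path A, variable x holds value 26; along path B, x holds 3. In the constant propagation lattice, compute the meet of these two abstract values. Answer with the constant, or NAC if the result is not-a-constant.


Meet operation: if both paths give the same constant, result is that constant; if they differ, result is NAC (not-a-constant).
Path A: 26, Path B: 3 -> differ
Result: not-a-constant -> NAC

NAC


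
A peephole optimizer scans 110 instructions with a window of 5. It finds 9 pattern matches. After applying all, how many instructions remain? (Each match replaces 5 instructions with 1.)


Each match removes 4 instructions.
Total removed = 9 * 4 = 36
Remaining = 110 - 36 = 74

74


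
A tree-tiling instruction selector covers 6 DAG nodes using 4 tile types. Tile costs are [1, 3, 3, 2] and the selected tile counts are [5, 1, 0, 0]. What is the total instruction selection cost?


Total cost = sum(count_i * cost_i)
= 5*1 + 1*3 + 0*3 + 0*2
= 8

8


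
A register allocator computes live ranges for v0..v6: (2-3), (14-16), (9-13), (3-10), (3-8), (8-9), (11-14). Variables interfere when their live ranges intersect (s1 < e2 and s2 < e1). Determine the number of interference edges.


Check all pairs for overlapping intervals.
Two intervals (s1,e1) and (s2,e2) overlap if s1 < e2 and s2 < e1.
v0 (2-3) vs v1..v6: overlaps none -> 0
v1 (14-16) vs v2..v6: overlaps none -> 0
v2 (9-13) vs v3..v6: overlaps v3, v6 -> 2
v3 (3-10) vs v4..v6: overlaps v4, v5 -> 2
v4 (3-8) vs v5..v6: overlaps none -> 0
v5 (8-9) vs v6: overlaps none -> 0
Total overlapping pairs = 0 + 0 + 2 + 2 + 0 + 0 = 4

4


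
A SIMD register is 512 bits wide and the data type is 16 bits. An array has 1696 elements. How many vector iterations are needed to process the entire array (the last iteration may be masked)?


Width = 512 / 16 = 32 elements per vector op
Iterations = ceil(1696 / 32) = 53

53


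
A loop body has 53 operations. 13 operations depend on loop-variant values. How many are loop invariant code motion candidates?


Invariant candidates = total - loop-dependent
= 53 - 13 = 40

40


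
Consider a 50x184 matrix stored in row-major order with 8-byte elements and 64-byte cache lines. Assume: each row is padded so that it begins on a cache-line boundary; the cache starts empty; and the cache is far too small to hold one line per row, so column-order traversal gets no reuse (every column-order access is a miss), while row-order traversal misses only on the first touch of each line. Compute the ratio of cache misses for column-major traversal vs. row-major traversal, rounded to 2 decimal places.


Each row occupies 184 * 8 = 1472 bytes and starts on a line boundary, so it spans ceil(1472 / 64) = 23 cache lines.
Row-major traversal misses (one per line touched): 50 * ceil(184 * 8 / 64) = 1150
Column-major traversal misses (no reuse, every access misses): 50 * 184 = 9200
Ratio = 9200 / 1150 = 8.0

8.0


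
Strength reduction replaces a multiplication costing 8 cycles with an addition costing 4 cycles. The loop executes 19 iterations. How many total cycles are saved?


Per-iteration saving = 8 - 4 = 4
Total saved = 19 * 4 = 76

76


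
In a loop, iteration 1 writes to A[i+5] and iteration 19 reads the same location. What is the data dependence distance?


Distance = read iteration - write iteration
= 19 - 1 = 18

18


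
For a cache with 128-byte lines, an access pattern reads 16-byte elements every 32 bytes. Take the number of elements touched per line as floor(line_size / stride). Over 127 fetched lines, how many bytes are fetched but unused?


Elements per line = floor(128 / 32) = 4
Bytes used per line = 4 * 16 = 64
Wasted per line = 128 - 64 = 64
Total wasted = 64 * 127 = 8128

8128


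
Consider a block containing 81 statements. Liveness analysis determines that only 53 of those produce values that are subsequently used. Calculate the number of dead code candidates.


Dead code = total statements - live definitions
= 81 - 53 = 28

28


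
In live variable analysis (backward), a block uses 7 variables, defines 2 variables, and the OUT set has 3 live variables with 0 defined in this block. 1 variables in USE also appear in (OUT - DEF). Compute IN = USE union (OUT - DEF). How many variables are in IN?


OUT - DEF: 3 - 0 = 3
|IN| = |USE| + |OUT - DEF| - |USE ∩ (OUT - DEF)| = 7 + 3 - 1 = 9

9


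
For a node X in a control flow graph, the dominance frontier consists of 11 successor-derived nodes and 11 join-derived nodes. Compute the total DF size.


DF(X) = direct successor contributions + join point contributions
= 11 + 11 = 22

22


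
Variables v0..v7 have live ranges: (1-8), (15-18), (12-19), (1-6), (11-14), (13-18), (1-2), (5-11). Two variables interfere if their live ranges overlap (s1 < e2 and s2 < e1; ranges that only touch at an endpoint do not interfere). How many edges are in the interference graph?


Check all pairs for overlapping intervals.
Two intervals (s1,e1) and (s2,e2) overlap if s1 < e2 and s2 < e1.
v0 (1-8) vs v1..v7: overlaps v3, v6, v7 -> 3
v1 (15-18) vs v2..v7: overlaps v2, v5 -> 2
v2 (12-19) vs v3..v7: overlaps v4, v5 -> 2
v3 (1-6) vs v4..v7: overlaps v6, v7 -> 2
v4 (11-14) vs v5..v7: overlaps v5 -> 1
v5 (13-18) vs v6..v7: overlaps none -> 0
v6 (1-2) vs v7: overlaps none -> 0
Total overlapping pairs = 3 + 2 + 2 + 2 + 1 + 0 + 0 = 10

10


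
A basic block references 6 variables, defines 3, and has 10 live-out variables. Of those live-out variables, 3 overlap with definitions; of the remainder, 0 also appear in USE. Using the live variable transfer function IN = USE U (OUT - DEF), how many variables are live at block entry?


OUT - DEF: 10 - 3 = 7
|IN| = |USE| + |OUT - DEF| - |USE ∩ (OUT - DEF)| = 6 + 7 - 0 = 13

13


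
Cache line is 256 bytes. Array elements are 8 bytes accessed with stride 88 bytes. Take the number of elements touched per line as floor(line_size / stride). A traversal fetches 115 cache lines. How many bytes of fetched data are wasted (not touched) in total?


Elements per line = floor(256 / 88) = 2
Bytes used per line = 2 * 8 = 16
Wasted per line = 256 - 16 = 240
Total wasted = 240 * 115 = 27600

27600


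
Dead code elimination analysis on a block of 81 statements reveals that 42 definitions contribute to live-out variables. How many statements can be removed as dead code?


Dead code = total statements - live definitions
= 81 - 42 = 39

39


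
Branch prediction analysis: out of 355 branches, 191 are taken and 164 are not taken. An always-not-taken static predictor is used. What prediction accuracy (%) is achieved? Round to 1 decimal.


Predictor: always-not-taken
Correct predictions = 164
Accuracy = 164 / 355 * 100 = 46.2%

46.2


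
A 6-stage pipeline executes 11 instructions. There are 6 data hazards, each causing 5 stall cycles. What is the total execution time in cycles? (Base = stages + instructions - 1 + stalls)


Base cycles = 6 + 11 - 1 = 16
Total stalls = 6 * 5 = 30
Total = 16 + 30 = 46

46


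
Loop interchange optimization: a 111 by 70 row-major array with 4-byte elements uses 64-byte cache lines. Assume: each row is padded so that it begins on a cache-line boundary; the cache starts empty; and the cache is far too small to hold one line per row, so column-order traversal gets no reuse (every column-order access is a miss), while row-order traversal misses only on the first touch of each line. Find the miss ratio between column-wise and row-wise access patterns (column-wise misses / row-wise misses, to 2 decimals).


Each row occupies 70 * 4 = 280 bytes and starts on a line boundary, so it spans ceil(280 / 64) = 5 cache lines.
Row-major traversal misses (one per line touched): 111 * ceil(70 * 4 / 64) = 555
Column-major traversal misses (no reuse, every access misses): 111 * 70 = 7770
Ratio = 7770 / 555 = 14.0

14.0


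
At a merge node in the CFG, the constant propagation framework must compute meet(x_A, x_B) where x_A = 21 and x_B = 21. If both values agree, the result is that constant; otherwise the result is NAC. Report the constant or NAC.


Meet operation: if both paths give the same constant, result is that constant; if they differ, result is NAC (not-a-constant).
Path A: 21, Path B: 21 -> equal
Result: constant -> 21

21


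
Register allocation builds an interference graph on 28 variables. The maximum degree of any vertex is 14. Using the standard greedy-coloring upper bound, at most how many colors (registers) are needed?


Greedy coloring never needs more than (max_degree + 1) colors: when coloring a vertex, at most max_degree neighbors are already colored.
Upper bound = 14 + 1 = 15

15


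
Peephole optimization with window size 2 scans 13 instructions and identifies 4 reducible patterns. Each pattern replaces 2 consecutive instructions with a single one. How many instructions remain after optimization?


Each match removes 1 instructions.
Total removed = 4 * 1 = 4
Remaining = 13 - 4 = 9

9


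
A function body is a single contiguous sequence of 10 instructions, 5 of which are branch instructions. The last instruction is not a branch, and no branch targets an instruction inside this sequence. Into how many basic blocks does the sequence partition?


With no in-sequence branch targets, the leaders are the first instruction plus the instruction after each branch.
Number of basic blocks = branches + 1
= 5 + 1 = 6

6


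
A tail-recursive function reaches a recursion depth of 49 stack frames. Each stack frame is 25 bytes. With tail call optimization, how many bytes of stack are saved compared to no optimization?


Without TCO: 49 * 25 = 1225 bytes
With TCO: reuse 1 frame = 25 bytes
Savings = 1225 - 25 = 1200

1200


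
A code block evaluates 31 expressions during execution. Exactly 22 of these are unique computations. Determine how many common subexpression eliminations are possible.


CSE count = total expressions - unique expressions
= 31 - 22 = 9

9


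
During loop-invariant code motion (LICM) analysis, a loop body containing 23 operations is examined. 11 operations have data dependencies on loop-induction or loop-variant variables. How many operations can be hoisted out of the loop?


Invariant candidates = total - loop-dependent
= 23 - 11 = 12

12


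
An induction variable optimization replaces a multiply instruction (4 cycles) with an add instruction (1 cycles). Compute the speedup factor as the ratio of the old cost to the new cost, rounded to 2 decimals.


Ratio = mult_cost / add_cost = 4 / 1 = 4.0

4.0


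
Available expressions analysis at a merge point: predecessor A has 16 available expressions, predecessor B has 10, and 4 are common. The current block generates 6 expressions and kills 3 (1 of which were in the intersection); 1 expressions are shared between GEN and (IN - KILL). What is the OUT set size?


IN = intersection of predecessors = 4
IN - KILL = 4 - 1 = 3
|OUT| = |GEN| + |IN - KILL| - |GEN ∩ (IN - KILL)| = 6 + 3 - 1 = 8

8


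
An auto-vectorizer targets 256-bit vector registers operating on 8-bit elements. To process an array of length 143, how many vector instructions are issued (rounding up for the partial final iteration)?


Width = 256 / 8 = 32 elements per vector op
Iterations = ceil(143 / 32) = 5

5


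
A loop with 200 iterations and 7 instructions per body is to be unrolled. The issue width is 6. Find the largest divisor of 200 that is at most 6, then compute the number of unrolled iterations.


Largest divisor of 200 <= 6 is 5
New iterations = 200 / 5 = 40

40


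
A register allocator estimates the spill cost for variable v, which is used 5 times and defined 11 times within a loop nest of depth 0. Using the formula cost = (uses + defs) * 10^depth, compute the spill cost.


uses + defs = 5 + 11 = 16
10^0 = 1
Spill cost = 16 * 1 = 16

16


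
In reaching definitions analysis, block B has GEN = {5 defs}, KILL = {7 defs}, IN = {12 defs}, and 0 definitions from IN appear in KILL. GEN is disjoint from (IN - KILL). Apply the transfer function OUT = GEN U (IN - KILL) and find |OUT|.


IN - KILL: 12 - 0 = 12 surviving definitions
OUT = GEN + surviving = 5 + 12 = 17

17


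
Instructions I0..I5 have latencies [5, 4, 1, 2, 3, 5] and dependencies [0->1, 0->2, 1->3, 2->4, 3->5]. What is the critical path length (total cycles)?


Compute longest path through dependency graph: dist(Ik) = max over predecessors of dist + latency(Ik).
dist(I0) = latency 5 = 5
dist(I1) = dist(I0) + 4 = 5 + 4 = 9
dist(I2) = dist(I0) + 1 = 5 + 1 = 6
dist(I3) = dist(I1) + 2 = 9 + 2 = 11
dist(I4) = dist(I2) + 3 = 6 + 3 = 9
dist(I5) = dist(I3) + 5 = 11 + 5 = 16
Critical path = max dist = 16

16


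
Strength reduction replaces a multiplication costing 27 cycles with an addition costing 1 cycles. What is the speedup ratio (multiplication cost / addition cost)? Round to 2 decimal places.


Ratio = mult_cost / add_cost = 27 / 1 = 27.0

27.0


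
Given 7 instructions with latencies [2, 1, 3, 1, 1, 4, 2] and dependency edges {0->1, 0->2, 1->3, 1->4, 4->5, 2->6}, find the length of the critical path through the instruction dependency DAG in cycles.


Compute longest path through dependency graph: dist(Ik) = max over predecessors of dist + latency(Ik).
dist(I0) = latency 2 = 2
dist(I1) = dist(I0) + 1 = 2 + 1 = 3
dist(I2) = dist(I0) + 3 = 2 + 3 = 5
dist(I3) = dist(I1) + 1 = 3 + 1 = 4
dist(I4) = dist(I1) + 1 = 3 + 1 = 4
dist(I5) = dist(I4) + 4 = 4 + 4 = 8
dist(I6) = dist(I2) + 2 = 5 + 2 = 7
Critical path = max dist = 8

8


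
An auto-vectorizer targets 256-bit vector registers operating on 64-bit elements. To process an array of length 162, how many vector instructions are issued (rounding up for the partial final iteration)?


Width = 256 / 64 = 4 elements per vector op
Iterations = ceil(162 / 4) = 41

41


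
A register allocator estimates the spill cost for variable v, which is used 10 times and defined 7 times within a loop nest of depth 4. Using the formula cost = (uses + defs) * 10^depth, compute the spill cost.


uses + defs = 10 + 7 = 17
10^4 = 10000
Spill cost = 17 * 10000 = 170000

170000


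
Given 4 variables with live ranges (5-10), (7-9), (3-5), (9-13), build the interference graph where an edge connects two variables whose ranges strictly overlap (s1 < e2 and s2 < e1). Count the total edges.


Check all pairs for overlapping intervals.
Two intervals (s1,e1) and (s2,e2) overlap if s1 < e2 and s2 < e1.
v0 (5-10) vs v1..v3: overlaps v1, v3 -> 2
v1 (7-9) vs v2..v3: overlaps none -> 0
v2 (3-5) vs v3: overlaps none -> 0
Total overlapping pairs = 2 + 0 + 0 = 2

2


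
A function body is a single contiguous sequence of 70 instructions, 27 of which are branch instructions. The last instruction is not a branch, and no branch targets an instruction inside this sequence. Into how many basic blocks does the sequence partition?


With no in-sequence branch targets, the leaders are the first instruction plus the instruction after each branch.
Number of basic blocks = branches + 1
= 27 + 1 = 28

28


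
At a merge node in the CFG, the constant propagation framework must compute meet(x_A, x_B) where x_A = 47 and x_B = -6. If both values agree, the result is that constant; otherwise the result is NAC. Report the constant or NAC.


Meet operation: if both paths give the same constant, result is that constant; if they differ, result is NAC (not-a-constant).
Path A: 47, Path B: -6 -> differ
Result: not-a-constant -> NAC

NAC


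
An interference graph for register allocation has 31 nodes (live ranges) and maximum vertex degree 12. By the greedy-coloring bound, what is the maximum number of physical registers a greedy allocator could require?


Greedy coloring never needs more than (max_degree + 1) colors: when coloring a vertex, at most max_degree neighbors are already colored.
Upper bound = 12 + 1 = 13

13


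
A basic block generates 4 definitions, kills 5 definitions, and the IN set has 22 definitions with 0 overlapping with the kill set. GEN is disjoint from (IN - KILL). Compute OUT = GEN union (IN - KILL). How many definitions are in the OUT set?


IN - KILL: 22 - 0 = 22 surviving definitions
OUT = GEN + surviving = 4 + 22 = 26

26


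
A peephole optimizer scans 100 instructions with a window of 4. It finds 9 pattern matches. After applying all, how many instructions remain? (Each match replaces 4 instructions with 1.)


Each match removes 3 instructions.
Total removed = 9 * 3 = 27
Remaining = 100 - 27 = 73

73


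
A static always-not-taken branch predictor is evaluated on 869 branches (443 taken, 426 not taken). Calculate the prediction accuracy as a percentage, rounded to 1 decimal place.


Predictor: always-not-taken
Correct predictions = 426
Accuracy = 426 / 869 * 100 = 49.0%

49.0


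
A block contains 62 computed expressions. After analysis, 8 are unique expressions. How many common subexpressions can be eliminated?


CSE count = total expressions - unique expressions
= 62 - 8 = 54

54


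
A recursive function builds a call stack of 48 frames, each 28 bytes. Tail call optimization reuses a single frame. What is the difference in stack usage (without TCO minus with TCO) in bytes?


Without TCO: 48 * 28 = 1344 bytes
With TCO: reuse 1 frame = 28 bytes
Savings = 1344 - 28 = 1316

1316


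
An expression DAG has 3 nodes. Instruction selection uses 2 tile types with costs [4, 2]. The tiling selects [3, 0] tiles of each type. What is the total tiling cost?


Total cost = sum(count_i * cost_i)
= 3*4 + 0*2
= 12

12


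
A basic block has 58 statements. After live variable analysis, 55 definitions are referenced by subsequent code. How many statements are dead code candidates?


Dead code = total statements - live definitions
= 58 - 55 = 3

3


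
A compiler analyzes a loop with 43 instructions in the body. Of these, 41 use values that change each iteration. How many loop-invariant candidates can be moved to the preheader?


Invariant candidates = total - loop-dependent
= 43 - 41 = 2

2


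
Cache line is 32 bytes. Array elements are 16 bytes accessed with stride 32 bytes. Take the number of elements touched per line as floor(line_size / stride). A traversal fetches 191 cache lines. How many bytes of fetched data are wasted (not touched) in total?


Elements per line = floor(32 / 32) = 1
Bytes used per line = 1 * 16 = 16
Wasted per line = 32 - 16 = 16
Total wasted = 16 * 191 = 3056

3056


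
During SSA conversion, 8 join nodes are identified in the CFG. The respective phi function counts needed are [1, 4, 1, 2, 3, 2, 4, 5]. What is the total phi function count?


Total phi functions = sum of phi functions at each join node
= 1 + 4 + 1 + 2 + 3 + 2 + 4 + 5 = 22

22


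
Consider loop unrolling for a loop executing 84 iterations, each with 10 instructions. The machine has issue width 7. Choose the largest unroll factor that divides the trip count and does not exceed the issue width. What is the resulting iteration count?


Largest divisor of 84 <= 7 is 7
New iterations = 84 / 7 = 12

12


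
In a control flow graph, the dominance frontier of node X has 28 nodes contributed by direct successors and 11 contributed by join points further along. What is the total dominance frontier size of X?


DF(X) = direct successor contributions + join point contributions
= 28 + 11 = 39

39


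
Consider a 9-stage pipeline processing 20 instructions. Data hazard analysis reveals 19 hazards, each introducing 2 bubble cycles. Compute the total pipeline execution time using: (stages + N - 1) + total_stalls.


Base cycles = 9 + 20 - 1 = 28
Total stalls = 19 * 2 = 38
Total = 28 + 38 = 66

66


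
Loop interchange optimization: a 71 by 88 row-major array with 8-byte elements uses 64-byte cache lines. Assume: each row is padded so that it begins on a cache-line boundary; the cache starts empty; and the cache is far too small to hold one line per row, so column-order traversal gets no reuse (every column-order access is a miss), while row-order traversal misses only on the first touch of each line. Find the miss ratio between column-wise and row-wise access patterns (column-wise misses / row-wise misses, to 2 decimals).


Each row occupies 88 * 8 = 704 bytes and starts on a line boundary, so it spans ceil(704 / 64) = 11 cache lines.
Row-major traversal misses (one per line touched): 71 * ceil(88 * 8 / 64) = 781
Column-major traversal misses (no reuse, every access misses): 71 * 88 = 6248
Ratio = 6248 / 781 = 8.0

8.0


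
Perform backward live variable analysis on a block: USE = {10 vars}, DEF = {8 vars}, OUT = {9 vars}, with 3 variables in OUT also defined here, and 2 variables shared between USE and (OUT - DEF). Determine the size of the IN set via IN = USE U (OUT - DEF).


OUT - DEF: 9 - 3 = 6
|IN| = |USE| + |OUT - DEF| - |USE ∩ (OUT - DEF)| = 10 + 6 - 2 = 14

14


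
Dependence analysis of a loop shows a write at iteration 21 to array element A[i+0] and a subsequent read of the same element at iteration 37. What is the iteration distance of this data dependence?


Distance = read iteration - write iteration
= 37 - 21 = 16

16


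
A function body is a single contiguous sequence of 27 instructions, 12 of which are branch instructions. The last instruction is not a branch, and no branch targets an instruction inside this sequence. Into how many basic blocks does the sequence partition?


With no in-sequence branch targets, the leaders are the first instruction plus the instruction after each branch.
Number of basic blocks = branches + 1
= 12 + 1 = 13

13


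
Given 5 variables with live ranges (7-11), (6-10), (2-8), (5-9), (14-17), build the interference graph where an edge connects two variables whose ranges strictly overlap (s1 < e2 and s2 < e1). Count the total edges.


Check all pairs for overlapping intervals.
Two intervals (s1,e1) and (s2,e2) overlap if s1 < e2 and s2 < e1.
v0 (7-11) vs v1..v4: overlaps v1, v2, v3 -> 3
v1 (6-10) vs v2..v4: overlaps v2, v3 -> 2
v2 (2-8) vs v3..v4: overlaps v3 -> 1
v3 (5-9) vs v4: overlaps none -> 0
Total overlapping pairs = 3 + 2 + 1 + 0 = 6

6


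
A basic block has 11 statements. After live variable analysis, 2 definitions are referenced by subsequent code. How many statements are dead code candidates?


Dead code = total statements - live definitions
= 11 - 2 = 9

9


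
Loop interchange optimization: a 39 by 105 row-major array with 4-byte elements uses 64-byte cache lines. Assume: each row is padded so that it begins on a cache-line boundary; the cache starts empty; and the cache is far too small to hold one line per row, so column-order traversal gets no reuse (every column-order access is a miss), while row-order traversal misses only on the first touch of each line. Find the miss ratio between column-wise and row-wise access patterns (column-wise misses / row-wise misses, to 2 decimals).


Each row occupies 105 * 4 = 420 bytes and starts on a line boundary, so it spans ceil(420 / 64) = 7 cache lines.
Row-major traversal misses (one per line touched): 39 * ceil(105 * 4 / 64) = 273
Column-major traversal misses (no reuse, every access misses): 39 * 105 = 4095
Ratio = 4095 / 273 = 15.0

15.0


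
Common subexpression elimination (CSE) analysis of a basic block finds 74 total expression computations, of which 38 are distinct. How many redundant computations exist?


CSE count = total expressions - unique expressions
= 74 - 38 = 36

36


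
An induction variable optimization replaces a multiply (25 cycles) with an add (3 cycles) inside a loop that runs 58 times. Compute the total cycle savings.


Per-iteration saving = 25 - 3 = 22
Total saved = 58 * 22 = 1276

1276


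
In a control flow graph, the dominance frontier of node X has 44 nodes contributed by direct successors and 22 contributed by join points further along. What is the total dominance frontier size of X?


DF(X) = direct successor contributions + join point contributions
= 44 + 22 = 66

66


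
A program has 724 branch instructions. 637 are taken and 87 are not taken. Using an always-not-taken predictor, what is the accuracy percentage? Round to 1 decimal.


Predictor: always-not-taken
Correct predictions = 87
Accuracy = 87 / 724 * 100 = 12.0%

12.0


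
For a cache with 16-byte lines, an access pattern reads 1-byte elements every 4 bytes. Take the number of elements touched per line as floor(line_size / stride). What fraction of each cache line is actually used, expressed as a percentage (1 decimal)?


Elements per cache line = floor(16 / 4) = 4
Bytes used = 4 * 1 = 4
Utilization = 4 / 16 * 100 = 25.0%

25.0


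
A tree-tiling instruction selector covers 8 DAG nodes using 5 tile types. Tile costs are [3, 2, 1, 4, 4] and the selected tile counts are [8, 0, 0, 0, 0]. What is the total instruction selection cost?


Total cost = sum(count_i * cost_i)
= 8*3 + 0*2 + 0*1 + 0*4 + 0*4
= 24

24


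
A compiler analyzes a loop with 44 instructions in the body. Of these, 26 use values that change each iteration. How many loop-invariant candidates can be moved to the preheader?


Invariant candidates = total - loop-dependent
= 44 - 26 = 18

18


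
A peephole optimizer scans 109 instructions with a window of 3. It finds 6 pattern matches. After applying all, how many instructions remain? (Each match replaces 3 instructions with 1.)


Each match removes 2 instructions.
Total removed = 6 * 2 = 12
Remaining = 109 - 12 = 97

97


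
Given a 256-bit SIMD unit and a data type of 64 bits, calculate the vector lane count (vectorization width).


Width = SIMD bits / data type bits
= 256 / 64 = 4

4


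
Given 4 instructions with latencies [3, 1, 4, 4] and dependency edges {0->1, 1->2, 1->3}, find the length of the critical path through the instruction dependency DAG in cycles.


Compute longest path through dependency graph: dist(Ik) = max over predecessors of dist + latency(Ik).
dist(I0) = latency 3 = 3
dist(I1) = dist(I0) + 1 = 3 + 1 = 4
dist(I2) = dist(I1) + 4 = 4 + 4 = 8
dist(I3) = dist(I1) + 4 = 4 + 4 = 8
Critical path = max dist = 8

8


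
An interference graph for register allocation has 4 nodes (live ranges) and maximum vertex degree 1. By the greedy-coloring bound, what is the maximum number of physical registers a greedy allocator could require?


Greedy coloring never needs more than (max_degree + 1) colors: when coloring a vertex, at most max_degree neighbors are already colored.
Upper bound = 1 + 1 = 2

2


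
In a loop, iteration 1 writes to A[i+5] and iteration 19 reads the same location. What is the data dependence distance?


Distance = read iteration - write iteration
= 19 - 1 = 18

18


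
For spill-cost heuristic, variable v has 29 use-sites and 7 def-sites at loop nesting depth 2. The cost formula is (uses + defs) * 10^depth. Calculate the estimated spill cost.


uses + defs = 29 + 7 = 36
10^2 = 100
Spill cost = 36 * 100 = 3600

3600


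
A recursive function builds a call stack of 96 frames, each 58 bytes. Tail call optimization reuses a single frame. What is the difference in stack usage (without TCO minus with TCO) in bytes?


Without TCO: 96 * 58 = 5568 bytes
With TCO: reuse 1 frame = 58 bytes
Savings = 5568 - 58 = 5510

5510


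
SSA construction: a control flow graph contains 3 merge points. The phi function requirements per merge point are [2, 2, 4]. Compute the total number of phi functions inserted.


Total phi functions = sum of phi functions at each join node
= 2 + 2 + 4 = 8

8


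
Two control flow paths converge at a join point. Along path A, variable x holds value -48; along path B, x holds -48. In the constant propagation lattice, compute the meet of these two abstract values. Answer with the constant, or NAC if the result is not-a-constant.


Meet operation: if both paths give the same constant, result is that constant; if they differ, result is NAC (not-a-constant).
Path A: -48, Path B: -48 -> equal
Result: constant -> -48

-48


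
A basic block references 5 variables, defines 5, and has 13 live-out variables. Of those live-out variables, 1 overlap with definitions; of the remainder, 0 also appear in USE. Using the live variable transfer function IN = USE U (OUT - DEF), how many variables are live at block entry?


OUT - DEF: 13 - 1 = 12
|IN| = |USE| + |OUT - DEF| - |USE ∩ (OUT - DEF)| = 5 + 12 - 0 = 17

17
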